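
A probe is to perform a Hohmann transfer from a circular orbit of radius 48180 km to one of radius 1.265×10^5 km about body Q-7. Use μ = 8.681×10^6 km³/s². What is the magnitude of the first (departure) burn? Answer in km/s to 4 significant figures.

The Hohmann ellipse has a_t = (r₁ + r₂)/2 = 87340 km.
On the circular orbit at r = 48180 km, v_c = √(μ/r) = 13.423 km/s.
Transfer-orbit speed at the same r (vis-viva, a = a_t): v_t = √[μ(2/r − 1/a_t)] = 16.154 km/s.
Δv₁ = |v_t − v_c| = |16.154 − 13.423| = 2.731 km/s.

Δv₁ = 2.731 km/s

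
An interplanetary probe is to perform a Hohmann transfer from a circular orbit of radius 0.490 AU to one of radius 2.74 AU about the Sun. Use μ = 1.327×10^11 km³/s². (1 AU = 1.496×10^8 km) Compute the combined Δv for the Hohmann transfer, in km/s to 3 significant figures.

In km: r₁ = 0.490 × 1.496×10^8 = 7.3304×10^7 km; r₂ = 2.74 × 1.496×10^8 = 4.09904×10^8 km.
The Hohmann ellipse has a_t = (r₁ + r₂)/2 = 2.41604×10^8 km.
Circular speed at r₁: v₁ = √(μ/r₁) = √(1.327×10^11/7.3304×10^7) = 42.55 km/s.
Transfer-orbit speed at r₁ (v² = μ(2/r − 1/a)): v_p = √[μ(2/r₁ − 1/a_t)] = 55.42 km/s.
First burn Δv₁ = |v_p − v₁| = 12.87 km/s.
Circular speed at r₂: v₂ = √(μ/r₂) = 17.993 km/s.
Transfer-orbit speed at r₂: v_a = √[μ(2/r₂ − 1/a_t)] = 9.9107 km/s.
Second burn Δv₂ = |v₂ − v_a| = 8.082 km/s.
Total Δv = Δv₁ + Δv₂ = 20.95 km/s.

Δv = 21.0 km/s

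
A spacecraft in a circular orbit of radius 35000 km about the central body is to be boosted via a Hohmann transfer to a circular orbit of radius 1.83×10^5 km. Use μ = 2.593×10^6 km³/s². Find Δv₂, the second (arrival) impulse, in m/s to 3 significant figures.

The Hohmann ellipse has a_t = (r₁ + r₂)/2 = 1.090×10^5 km.
On the circular orbit at r = 1.830×10^5 km, v_c = √(μ/r) = 3.764 km/s.
Vis-viva on the transfer ellipse at r = 1.830×10^5 km gives v_t = √[μ(2/r − 1/a_t)] = 2.133 km/s.
Δv₂ = |v_t − v_c| = |2.133 − 3.764| = 1.631 km/s.

Δv₂ = 1630 m/s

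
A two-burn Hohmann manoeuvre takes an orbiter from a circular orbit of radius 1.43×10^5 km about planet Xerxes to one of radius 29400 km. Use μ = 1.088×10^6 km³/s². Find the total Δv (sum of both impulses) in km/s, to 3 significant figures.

Δv = 2.90 km/s

The Hohmann ellipse has a_t = (r₁ + r₂)/2 = 86200 km.
At r₁ the circular-orbit speed is v₁ = √(μ/r₁) = 2.758 km/s.
On the transfer ellipse at r₁, vis-viva gives v_a = √[μ(2/r₁ − 1/a_t)] = 1.611 km/s.
First burn Δv₁ = |v_a − v₁| = 1.147 km/s.
At r₂, v₂ = √(μ/r₂) = 6.083 km/s.
Transfer-orbit speed at r₂: v_p = √[μ(2/r₂ − 1/a_t)] = 7.835 km/s.
Second burn Δv₂ = |v₂ − v_p| = 1.752 km/s.
Total Δv = Δv₁ + Δv₂ = 2.899 km/s.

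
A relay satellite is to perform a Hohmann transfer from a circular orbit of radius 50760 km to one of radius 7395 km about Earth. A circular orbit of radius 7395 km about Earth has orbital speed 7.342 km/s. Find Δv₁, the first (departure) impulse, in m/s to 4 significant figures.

From the circular-orbit relation v² = μ/r at r = 7395 km: μ = v²r = (7.342)² × 7395 = 3.98627×10^5 km³/s².
Semi-major axis of the transfer orbit: a_t = (50760 + 7395)/2 = 29077.5 km.
On the circular orbit at r = 50760 km, v_c = √(μ/r) = 2.802 km/s.
Vis-viva on the transfer ellipse at r = 50760 km gives v_t = √[μ(2/r − 1/a_t)] = 1.413 km/s.
Δv₁ = |v_t − v_c| = |1.413 − 2.802| = 1.389 km/s.

Δv₁ = 1389 m/s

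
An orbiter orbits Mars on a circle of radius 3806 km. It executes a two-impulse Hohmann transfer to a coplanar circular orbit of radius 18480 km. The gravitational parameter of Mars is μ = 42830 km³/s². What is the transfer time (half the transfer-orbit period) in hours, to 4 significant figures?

t = 4.960 hours

Semi-major axis of the transfer orbit: a_t = (3806 + 18480)/2 = 11143 km.
By Kepler's third law the transfer-orbit period is T = 2π√(a_t³/μ), so t = T/2 = 17856 s.
Converting: 17856 s ÷ 3600 s/hour = 4.960 hours.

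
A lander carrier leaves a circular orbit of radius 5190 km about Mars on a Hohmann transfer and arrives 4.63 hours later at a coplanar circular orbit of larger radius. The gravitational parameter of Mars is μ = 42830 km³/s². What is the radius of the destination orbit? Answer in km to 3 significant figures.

Transfer time t = 4.63 hours = 16668 s, and t = π√(a_t³/μ).
So a_t = (μ t²/π²)^(1/3) = (42830 × (16668)² / π²)^(1/3) = 10643 km.
Since a_t = (r₁ + r₂)/2, r₂ = 2a_t − r₁ = 2×10643 − 5190 = 16096 km.

r₂ = 16100 km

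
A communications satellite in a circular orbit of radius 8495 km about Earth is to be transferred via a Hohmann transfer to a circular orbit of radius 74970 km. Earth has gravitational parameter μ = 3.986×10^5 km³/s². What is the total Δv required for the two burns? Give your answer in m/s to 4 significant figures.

Δv = 3597 m/s

The Hohmann ellipse has a_t = (r₁ + r₂)/2 = 41732.5 km.
At r₁ the circular-orbit speed is v₁ = √(μ/r₁) = 6.84994 km/s.
Transfer-orbit speed at r₁ (vis-viva equation): v_p = √[μ(2/r₁ − 1/a_t)] = 9.18107 km/s.
First burn Δv₁ = |v_p − v₁| = 2.3311 km/s.
At r₂, v₂ = √(μ/r₂) = 2.3058 km/s.
Transfer-orbit speed at r₂: v_a = √[μ(2/r₂ − 1/a_t)] = 1.0403 km/s.
Second burn Δv₂ = |v₂ − v_a| = 1.2655 km/s.
Δv = Δv₁ + Δv₂ = 2.3311 + 1.2655 = 3.597 km/s.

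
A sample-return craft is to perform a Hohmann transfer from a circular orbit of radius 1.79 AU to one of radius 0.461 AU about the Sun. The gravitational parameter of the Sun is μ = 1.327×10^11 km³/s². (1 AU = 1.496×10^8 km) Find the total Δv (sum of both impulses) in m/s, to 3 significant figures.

In km: r₁ = 1.79 × 1.496×10^8 = 2.67784×10^8 km; r₂ = 0.461 × 1.496×10^8 = 6.89656×10^7 km.
The Hohmann ellipse has a_t = (r₁ + r₂)/2 = 1.683748×10^8 km.
Circular speed at r₁: v₁ = √(μ/r₁) = √(1.327×10^11/2.67784×10^8) = 22.261 km/s.
On the transfer ellipse at r₁, vis-viva equation gives v_a = √[μ(2/r₁ − 1/a_t)] = 14.247 km/s.
First burn Δv₁ = |v_a − v₁| = 8.0140 km/s.
Circular speed at r₂: v₂ = √(μ/r₂) = 43.865 km/s.
Transfer-orbit speed at r₂: v_p = √[μ(2/r₂ − 1/a_t)] = 55.319 km/s.
Second burn Δv₂ = |v₂ − v_p| = 11.454 km/s.
Δv = Δv₁ + Δv₂ = 8.0140 + 11.454 = 19.47 km/s.

Δv = 19500 m/s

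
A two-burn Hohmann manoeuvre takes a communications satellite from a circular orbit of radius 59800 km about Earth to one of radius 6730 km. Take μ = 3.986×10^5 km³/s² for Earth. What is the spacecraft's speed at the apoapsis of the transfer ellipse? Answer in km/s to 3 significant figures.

Semi-major axis of the transfer orbit: a_t = (59800 + 6730)/2 = 33265 km.
At apoapsis, r = 59800 km.
From the vis-viva equation, v = √[μ(2/r − 1/a_t)] = 1.161 km/s.

v = 1.16 km/s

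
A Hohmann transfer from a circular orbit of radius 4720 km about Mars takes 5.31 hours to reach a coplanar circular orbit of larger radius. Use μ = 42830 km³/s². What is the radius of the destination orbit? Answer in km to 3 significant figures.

r₂ = 18600 km

Transfer time t = 5.31 hours = 19116 s, and t = π√(a_t³/μ).
So a_t = (μ t²/π²)^(1/3) = (42830 × (19116)² / π²)^(1/3) = 11661 km.
Since a_t = (r₁ + r₂)/2, r₂ = 2a_t − r₁ = 2×11661 − 4720 = 18602 km.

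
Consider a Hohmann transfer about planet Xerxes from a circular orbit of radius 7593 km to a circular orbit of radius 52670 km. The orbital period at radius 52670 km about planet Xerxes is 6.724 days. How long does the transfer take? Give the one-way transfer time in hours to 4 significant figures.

From Kepler's third law T² = 4π²r³/μ at r = 52670 km, T = 6.724 days = 6.724 × 86400 s = 5.809536×10^5 s: μ = 4π²r³/T² = 17091.0 km³/s².
Transfer-ellipse semi-major axis a_t = (r₁ + r₂)/2 = (7593 + 52670)/2 = 30131.5 km.
Transfer time t = π√(a_t³/μ) = π√((30131.5)³ / 17091.0) = 1.2569×10^5 s.
Converting: 1.2569×10^5 s ÷ 3600 s/hour = 34.91 hours.

t = 34.91 hours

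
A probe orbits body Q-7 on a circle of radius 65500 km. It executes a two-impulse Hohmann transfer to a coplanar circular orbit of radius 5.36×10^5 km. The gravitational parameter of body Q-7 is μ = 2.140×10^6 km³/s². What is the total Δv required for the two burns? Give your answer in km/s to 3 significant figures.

The Hohmann ellipse has a_t = (r₁ + r₂)/2 = 3.0075×10^5 km.
At r₁ the circular-orbit speed is v₁ = √(μ/r₁) = 5.7159 km/s.
On the transfer ellipse at r₁, vis-viva gives v_p = √[μ(2/r₁ − 1/a_t)] = 7.6307 km/s.
First burn Δv₁ = |v_p − v₁| = 1.9148 km/s.
Circular speed at r₂: v₂ = √(μ/r₂) = 1.9981 km/s.
Transfer-orbit speed at r₂: v_a = √[μ(2/r₂ − 1/a_t)] = 0.93249 km/s.
Second burn Δv₂ = |v₂ − v_a| = 1.0656 km/s.
Total Δv = Δv₁ + Δv₂ = 2.980 km/s.

Δv = 2.98 km/s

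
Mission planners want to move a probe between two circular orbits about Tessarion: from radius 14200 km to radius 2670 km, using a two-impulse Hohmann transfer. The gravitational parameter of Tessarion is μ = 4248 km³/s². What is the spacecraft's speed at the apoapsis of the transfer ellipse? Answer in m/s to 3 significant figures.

v = 308 m/s

Semi-major axis of the transfer orbit: a_t = (14200 + 2670)/2 = 8435 km.
At apoapsis, r = 14200 km.
Applying v² = μ(2/r − 1/a_t): v = 0.3077 km/s.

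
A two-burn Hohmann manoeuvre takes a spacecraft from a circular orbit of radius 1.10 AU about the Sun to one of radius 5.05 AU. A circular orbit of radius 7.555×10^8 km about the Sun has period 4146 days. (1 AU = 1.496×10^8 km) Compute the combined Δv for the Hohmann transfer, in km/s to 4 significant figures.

From Kepler's third law T² = 4π²r³/μ at r = 7.555×10^8 km, T = 4146 days = 4146 × 86400 s = 3.582144×10^8 s: μ = 4π²r³/T² = 1.32671×10^11 km³/s².
In km: r₁ = 1.10 × 1.496×10^8 = 1.6456×10^8 km; r₂ = 5.05 × 1.496×10^8 = 7.5548×10^8 km.
The Hohmann ellipse has a_t = (r₁ + r₂)/2 = 4.6002×10^8 km.
Circular speed at r₁: v₁ = √(μ/r₁) = √(1.32671×10^11/1.6456×10^8) = 28.394 km/s.
On the transfer ellipse at r₁, v² = μ(2/r − 1/a) gives v_p = √[μ(2/r₁ − 1/a_t)] = 36.387 km/s.
First burn Δv₁ = |v_p − v₁| = 7.993 km/s.
At r₂, v₂ = √(μ/r₂) = 13.252 km/s.
Transfer-orbit speed at r₂: v_a = √[μ(2/r₂ − 1/a_t)] = 7.9259 km/s.
Second burn Δv₂ = |v₂ − v_a| = 5.326 km/s.
Total Δv = Δv₁ + Δv₂ = 13.32 km/s.

Δv = 13.32 km/s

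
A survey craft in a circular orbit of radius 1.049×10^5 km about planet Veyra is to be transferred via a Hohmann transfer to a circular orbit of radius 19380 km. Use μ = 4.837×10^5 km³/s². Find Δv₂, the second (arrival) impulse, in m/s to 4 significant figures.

Δv₂ = 1495 m/s

The Hohmann ellipse has a_t = (r₁ + r₂)/2 = 62140 km.
Circular speed at r = 19380 km: v_c = √(μ/r) = 4.996 km/s.
Vis-viva on the transfer ellipse at r = 19380 km gives v_t = √[μ(2/r − 1/a_t)] = 6.491 km/s.
Δv₂ = |v_t − v_c| = |6.491 − 4.996| = 1.495 km/s.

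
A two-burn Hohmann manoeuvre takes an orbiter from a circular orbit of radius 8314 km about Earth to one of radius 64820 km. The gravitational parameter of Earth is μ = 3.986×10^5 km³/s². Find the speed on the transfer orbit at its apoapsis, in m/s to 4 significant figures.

Semi-major axis of the transfer orbit: a_t = (8314 + 64820)/2 = 36567 km.
The apoapsis of the transfer ellipse is at r = 64820 km.
From the vis-viva equation, v = √[μ(2/r − 1/a_t)] = 1.182 km/s.

v = 1182 m/s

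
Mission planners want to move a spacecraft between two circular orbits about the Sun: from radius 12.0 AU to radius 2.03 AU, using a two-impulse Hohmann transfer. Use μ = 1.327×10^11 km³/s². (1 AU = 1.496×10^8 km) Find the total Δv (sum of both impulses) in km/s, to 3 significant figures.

In km: r₁ = 12.0 × 1.496×10^8 = 1.7952×10^9 km; r₂ = 2.03 × 1.496×10^8 = 3.03688×10^8 km.
The Hohmann ellipse has a_t = (r₁ + r₂)/2 = 1.049444×10^9 km.
At r₁ the circular-orbit speed is v₁ = √(μ/r₁) = 8.598 km/s.
Transfer-orbit speed at r₁ (vis-viva): v_a = √[μ(2/r₁ − 1/a_t)] = 4.625 km/s.
First burn Δv₁ = |v_a − v₁| = 3.973 km/s.
Circular speed at r₂: v₂ = √(μ/r₂) = 20.904 km/s.
Transfer-orbit speed at r₂: v_p = √[μ(2/r₂ − 1/a_t)] = 27.340 km/s.
Second burn Δv₂ = |v₂ − v_p| = 6.436 km/s.
Δv = Δv₁ + Δv₂ = 3.973 + 6.436 = 10.41 km/s.

Δv = 10.4 km/s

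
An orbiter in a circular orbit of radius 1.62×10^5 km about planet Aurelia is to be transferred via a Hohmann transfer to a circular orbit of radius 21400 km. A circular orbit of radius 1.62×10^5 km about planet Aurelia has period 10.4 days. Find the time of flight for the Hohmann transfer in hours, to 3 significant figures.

From Kepler's third law T² = 4π²r³/μ at r = 1.62×10^5 km, T = 10.4 days = 10.4 × 86400 s = 8.9856×10^5 s: μ = 4π²r³/T² = 2.07879×10^5 km³/s².
The Hohmann ellipse has a_t = (r₁ + r₂)/2 = 91700 km.
By Kepler's third law the transfer-orbit period is T = 2π√(a_t³/μ), so t = T/2 = 1.913×10^5 s.
Converting: 1.913×10^5 s ÷ 3600 s/hour = 53.1 hours.

t = 53.1 hours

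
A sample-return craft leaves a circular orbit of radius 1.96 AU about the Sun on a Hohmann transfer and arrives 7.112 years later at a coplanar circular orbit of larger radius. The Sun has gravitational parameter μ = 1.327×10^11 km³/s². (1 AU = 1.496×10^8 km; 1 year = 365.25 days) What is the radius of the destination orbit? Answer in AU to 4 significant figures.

r₂ = 9.780 AU

In km: r₁ = 1.96 × 1.496×10^8 = 2.93216×10^8 km.
Transfer time t = 7.112 years × 365.25 × 86400 s = 2.244376512×10^8 s, and t = π√(a_t³/μ).
So a_t = (μ t²/π²)^(1/3) = (1.327×10^11 × (2.244376512×10^8)² / π²)^(1/3) = 8.78188×10^8 km.
Since a_t = (r₁ + r₂)/2, r₂ = 2a_t − r₁ = 2×8.78188×10^8 − 2.93216×10^8 = 1.46316×10^9 km.
In AU: r₂ = 1.46316×10^9 / 1.496×10^8 = 9.780 AU.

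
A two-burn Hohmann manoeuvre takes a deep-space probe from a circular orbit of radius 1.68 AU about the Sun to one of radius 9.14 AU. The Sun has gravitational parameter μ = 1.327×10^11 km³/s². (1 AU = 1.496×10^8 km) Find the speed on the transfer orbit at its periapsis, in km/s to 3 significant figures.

In km: r₁ = 1.68 × 1.496×10^8 = 2.51328×10^8 km; r₂ = 9.14 × 1.496×10^8 = 1.367344×10^9 km.
Transfer-ellipse semi-major axis a_t = (r₁ + r₂)/2 = (2.51328×10^8 + 1.367344×10^9)/2 = 8.09336×10^8 km.
The periapsis of the transfer ellipse is at r = 2.51328×10^8 km.
Applying v² = μ(2/r − 1/a_t): v = 29.87 km/s.

v = 29.9 km/s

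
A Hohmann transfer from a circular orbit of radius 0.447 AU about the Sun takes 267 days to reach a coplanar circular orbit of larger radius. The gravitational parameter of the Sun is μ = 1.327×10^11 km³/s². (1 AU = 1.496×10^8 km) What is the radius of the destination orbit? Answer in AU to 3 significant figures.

In km: r₁ = 0.447 × 1.496×10^8 = 6.68712×10^7 km.
Transfer time t = 267 days = 2.30688×10^7 s, and t = π√(a_t³/μ).
So a_t = (μ t²/π²)^(1/3) = (1.327×10^11 × (2.30688×10^7)² / π²)^(1/3) = 1.9270×10^8 km.
Since a_t = (r₁ + r₂)/2, r₂ = 2a_t − r₁ = 2×1.9270×10^8 − 6.68712×10^7 = 3.185288×10^8 km.
In AU: r₂ = 3.185288×10^8 / 1.496×10^8 = 2.13 AU.

r₂ = 2.13 AU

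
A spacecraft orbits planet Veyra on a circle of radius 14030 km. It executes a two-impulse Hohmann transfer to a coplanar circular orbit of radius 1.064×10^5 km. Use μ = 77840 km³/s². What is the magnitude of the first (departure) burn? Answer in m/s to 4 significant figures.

Transfer-ellipse semi-major axis a_t = (r₁ + r₂)/2 = (14030 + 1.064×10^5)/2 = 60215 km.
On the circular orbit at r = 14030 km, v_c = √(μ/r) = 2.35544 km/s.
Vis-viva on the transfer ellipse at r = 14030 km gives v_t = √[μ(2/r − 1/a_t)] = 3.13106 km/s.
Δv₁ = |v_t − v_c| = |3.13106 − 2.35544| = 0.7756 km/s.

Δv₁ = 775.6 m/s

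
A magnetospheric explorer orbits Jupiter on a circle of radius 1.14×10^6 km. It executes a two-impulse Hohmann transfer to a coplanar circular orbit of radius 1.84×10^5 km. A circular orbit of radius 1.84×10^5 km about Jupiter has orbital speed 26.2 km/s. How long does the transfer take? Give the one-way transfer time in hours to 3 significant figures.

From the circular-orbit relation v² = μ/r at r = 1.84×10^5 km: μ = v²r = (26.2)² × 1.84×10^5 = 1.26305×10^8 km³/s².
The Hohmann ellipse has a_t = (r₁ + r₂)/2 = 6.620×10^5 km.
By Kepler's third law the transfer-orbit period is T = 2π√(a_t³/μ), so t = T/2 = 1.506×10^5 s.
Converting: 1.506×10^5 s ÷ 3600 s/hour = 41.8 hours.

t = 41.8 hours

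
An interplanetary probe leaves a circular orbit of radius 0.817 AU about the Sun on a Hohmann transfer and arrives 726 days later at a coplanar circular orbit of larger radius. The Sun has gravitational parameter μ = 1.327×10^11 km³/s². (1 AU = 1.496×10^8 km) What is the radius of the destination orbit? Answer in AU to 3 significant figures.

In km: r₁ = 0.817 × 1.496×10^8 = 1.222232×10^8 km.
Transfer time t = 726 days = 6.27264×10^7 s, and t = π√(a_t³/μ).
So a_t = (μ t²/π²)^(1/3) = (1.327×10^11 × (6.27264×10^7)² / π²)^(1/3) = 3.7540×10^8 km.
Since a_t = (r₁ + r₂)/2, r₂ = 2a_t − r₁ = 2×3.7540×10^8 − 1.222232×10^8 = 6.285768×10^8 km.
In AU: r₂ = 6.285768×10^8 / 1.496×10^8 = 4.20 AU.

r₂ = 4.20 AU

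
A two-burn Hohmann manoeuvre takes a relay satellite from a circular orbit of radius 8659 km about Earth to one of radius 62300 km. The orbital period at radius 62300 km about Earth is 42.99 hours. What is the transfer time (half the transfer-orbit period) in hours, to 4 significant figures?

From Kepler's third law T² = 4π²r³/μ at r = 62300 km, T = 42.99 hours = 42.99 × 3600 s = 1.54764×10^5 s: μ = 4π²r³/T² = 3.98551×10^5 km³/s².
The Hohmann ellipse has a_t = (r₁ + r₂)/2 = 35479.5 km.
Half the transfer-orbit period gives t = π√(a_t³/μ) = 33256 s.
Converting: 33256 s ÷ 3600 s/hour = 9.238 hours.

t = 9.238 hours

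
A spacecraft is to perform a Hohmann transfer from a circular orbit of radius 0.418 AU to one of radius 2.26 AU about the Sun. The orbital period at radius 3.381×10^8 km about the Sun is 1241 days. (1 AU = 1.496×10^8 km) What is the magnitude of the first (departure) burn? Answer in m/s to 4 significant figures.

Δv₁ = 13780 m/s

From Kepler's third law T² = 4π²r³/μ at r = 3.381×10^8 km, T = 1241 days = 1241 × 86400 s = 1.072224×10^8 s: μ = 4π²r³/T² = 1.32716×10^11 km³/s².
In km: r₁ = 0.418 × 1.496×10^8 = 6.25328×10^7 km; r₂ = 2.26 × 1.496×10^8 = 3.38096×10^8 km.
Transfer-ellipse semi-major axis a_t = (r₁ + r₂)/2 = (6.25328×10^7 + 3.38096×10^8)/2 = 2.003144×10^8 km.
Circular speed at r = 6.25328×10^7 km: v_c = √(μ/r) = 46.07 km/s.
Transfer-orbit speed at the same r (vis-viva, a = a_t): v_t = √[μ(2/r − 1/a_t)] = 59.85 km/s.
Δv₁ = |v_t − v_c| = |59.85 − 46.07| = 13.78 km/s.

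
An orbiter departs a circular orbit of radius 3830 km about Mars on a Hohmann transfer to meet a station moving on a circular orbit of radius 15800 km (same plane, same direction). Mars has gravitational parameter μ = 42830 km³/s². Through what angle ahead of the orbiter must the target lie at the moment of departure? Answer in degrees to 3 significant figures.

Semi-major axis of the transfer orbit: a_t = (3830 + 15800)/2 = 9815 km.
Transfer time t = π√(a_t³/μ) = 14760.85 s.
Target angular speed ω₂ = √(μ/r₂³) = 1.042050×10^-4 rad/s.
Angle swept by the target during transfer: ω₂·t = 1.5382 rad = 88.13°.
The orbiter traverses 180° on the transfer ellipse, so the target must lead by 180° − 88.13° = 91.9°.

φ = 91.9°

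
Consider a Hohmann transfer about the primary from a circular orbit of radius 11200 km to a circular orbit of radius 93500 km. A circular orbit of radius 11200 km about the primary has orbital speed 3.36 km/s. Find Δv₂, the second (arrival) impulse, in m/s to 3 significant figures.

Δv₂ = 625 m/s

From the circular-orbit relation v² = μ/r at r = 11200 km: μ = v²r = (3.36)² × 11200 = 1.26444×10^5 km³/s².
Semi-major axis of the transfer orbit: a_t = (11200 + 93500)/2 = 52350 km.
On the circular orbit at r = 93500 km, v_c = √(μ/r) = 1.1629 km/s.
Vis-viva on the transfer ellipse at r = 93500 km gives v_t = √[μ(2/r − 1/a_t)] = 0.53789 km/s.
Δv₂ = |v_t − v_c| = |0.53789 − 1.1629| = 0.6250 km/s.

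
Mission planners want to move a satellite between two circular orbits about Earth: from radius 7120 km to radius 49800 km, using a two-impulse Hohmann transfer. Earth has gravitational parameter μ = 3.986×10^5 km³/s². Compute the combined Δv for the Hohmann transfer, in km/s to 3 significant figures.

Δv = 3.83 km/s

Semi-major axis of the transfer orbit: a_t = (7120 + 49800)/2 = 28460 km.
At r₁ the circular-orbit speed is v₁ = √(μ/r₁) = 7.4822 km/s.
On the transfer ellipse at r₁, vis-viva gives v_p = √[μ(2/r₁ − 1/a_t)] = 9.8975 km/s.
First burn Δv₁ = |v_p − v₁| = 2.415 km/s.
Circular speed at r₂: v₂ = √(μ/r₂) = 2.829 km/s.
Transfer-orbit speed at r₂: v_a = √[μ(2/r₂ − 1/a_t)] = 1.415 km/s.
Second burn Δv₂ = |v₂ − v_a| = 1.414 km/s.
Δv = Δv₁ + Δv₂ = 2.415 + 1.414 = 3.829 km/s.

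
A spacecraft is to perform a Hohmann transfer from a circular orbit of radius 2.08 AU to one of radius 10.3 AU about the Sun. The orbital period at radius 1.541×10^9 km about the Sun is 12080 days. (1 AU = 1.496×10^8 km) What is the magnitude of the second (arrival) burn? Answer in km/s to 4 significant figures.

From Kepler's third law T² = 4π²r³/μ at r = 1.541×10^9 km, T = 12080 days = 12080 × 86400 s = 1.043712×10^9 s: μ = 4π²r³/T² = 1.32619×10^11 km³/s².
In km: r₁ = 2.08 × 1.496×10^8 = 3.11168×10^8 km; r₂ = 10.3 × 1.496×10^8 = 1.54088×10^9 km.
Transfer-ellipse semi-major axis a_t = (r₁ + r₂)/2 = (3.11168×10^8 + 1.54088×10^9)/2 = 9.26024×10^8 km.
Circular speed at r = 1.54088×10^9 km: v_c = √(μ/r) = 9.277 km/s.
Vis-viva on the transfer ellipse at r = 1.54088×10^9 km gives v_t = √[μ(2/r − 1/a_t)] = 5.378 km/s.
Δv₂ = |v_t − v_c| = |5.378 − 9.277| = 3.899 km/s.

Δv₂ = 3.899 km/s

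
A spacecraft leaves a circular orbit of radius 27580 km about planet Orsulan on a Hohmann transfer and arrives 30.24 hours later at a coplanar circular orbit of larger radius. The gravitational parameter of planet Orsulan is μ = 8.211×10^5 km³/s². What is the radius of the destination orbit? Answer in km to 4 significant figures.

Transfer time t = 30.24 hours = 1.08864×10^5 s, and t = π√(a_t³/μ).
So a_t = (μ t²/π²)^(1/3) = (8.211×10^5 × (1.08864×10^5)² / π²)^(1/3) = 99530 km.
Since a_t = (r₁ + r₂)/2, r₂ = 2a_t − r₁ = 2×99530 − 27580 = 1.7148×10^5 km.

r₂ = 1.715×10^5 km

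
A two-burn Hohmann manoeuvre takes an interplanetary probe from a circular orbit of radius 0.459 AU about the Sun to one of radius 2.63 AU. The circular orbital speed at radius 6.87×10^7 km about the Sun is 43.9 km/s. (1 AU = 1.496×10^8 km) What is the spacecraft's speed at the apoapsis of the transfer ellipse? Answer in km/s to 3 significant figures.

From the circular-orbit relation v² = μ/r at r = 6.87×10^7 km: μ = v²r = (43.9)² × 6.87×10^7 = 1.32399×10^11 km³/s².
In km: r₁ = 0.459 × 1.496×10^8 = 6.86664×10^7 km; r₂ = 2.63 × 1.496×10^8 = 3.93448×10^8 km.
Semi-major axis of the transfer orbit: a_t = (6.86664×10^7 + 3.93448×10^8)/2 = 2.310572×10^8 km.
The apoapsis of the transfer ellipse is at r = 3.93448×10^8 km.
Vis-viva: v = √[μ(2/r − 1/a_t)] = √[1.32399×10^11 × (2/3.93448×10^8 − 1/2.310572×10^8)] = 10.00 km/s.

v = 10.0 km/s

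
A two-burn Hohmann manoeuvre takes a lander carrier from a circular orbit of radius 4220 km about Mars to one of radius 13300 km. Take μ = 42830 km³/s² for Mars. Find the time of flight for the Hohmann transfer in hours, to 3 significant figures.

Transfer-ellipse semi-major axis a_t = (r₁ + r₂)/2 = (4220 + 13300)/2 = 8760 km.
Transfer time t = π√(a_t³/μ) = π√((8760)³ / 42830) = 12450 s.
Converting: 12450 s ÷ 3600 s/hour = 3.46 hours.

t = 3.46 hours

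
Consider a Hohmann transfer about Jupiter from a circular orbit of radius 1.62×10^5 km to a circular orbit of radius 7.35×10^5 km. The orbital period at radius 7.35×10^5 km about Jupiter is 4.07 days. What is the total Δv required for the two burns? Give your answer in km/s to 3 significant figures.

Δv = 13.1 km/s

From Kepler's third law T² = 4π²r³/μ at r = 7.35×10^5 km, T = 4.07 days = 4.07 × 86400 s = 3.51648×10^5 s: μ = 4π²r³/T² = 1.26767×10^8 km³/s².
Transfer-ellipse semi-major axis a_t = (r₁ + r₂)/2 = (1.620×10^5 + 7.350×10^5)/2 = 4.485×10^5 km.
At r₁ the circular-orbit speed is v₁ = √(μ/r₁) = 27.973 km/s.
Transfer-orbit speed at r₁ (vis-viva): v_p = √[μ(2/r₁ − 1/a_t)] = 35.810 km/s.
First burn Δv₁ = |v_p − v₁| = 7.837 km/s.
At r₂, v₂ = √(μ/r₂) = 13.133 km/s.
Transfer-orbit speed at r₂: v_a = √[μ(2/r₂ − 1/a_t)] = 7.8929 km/s.
Second burn Δv₂ = |v₂ − v_a| = 5.240 km/s.
Total Δv = Δv₁ + Δv₂ = 13.08 km/s.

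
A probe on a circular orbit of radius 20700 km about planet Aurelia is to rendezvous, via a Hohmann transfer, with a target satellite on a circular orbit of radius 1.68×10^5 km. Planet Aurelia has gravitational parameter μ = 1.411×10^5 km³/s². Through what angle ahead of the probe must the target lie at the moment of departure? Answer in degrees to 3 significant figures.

φ = 104°

The Hohmann ellipse has a_t = (r₁ + r₂)/2 = 94350 km.
The half-period of the transfer ellipse is t = π√(a_t³/μ) = 2.4238×10^5 s.
The target's mean motion on its circular orbit is ω₂ = √(μ/r₂³) = 5.4551×10^-6 rad/s.
Angle swept by the target during transfer: ω₂·t = 1.3222 rad = 75.76°.
The probe traverses 180° on the transfer ellipse, so the target must lead by 180° − 75.76° = 104°.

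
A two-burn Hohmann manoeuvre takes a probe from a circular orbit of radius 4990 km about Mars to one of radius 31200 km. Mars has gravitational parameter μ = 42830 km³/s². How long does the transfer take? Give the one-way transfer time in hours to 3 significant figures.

t = 10.3 hours

Transfer-ellipse semi-major axis a_t = (r₁ + r₂)/2 = (4990 + 31200)/2 = 18095 km.
By Kepler's third law the transfer-orbit period is T = 2π√(a_t³/μ), so t = T/2 = 36950 s.
Converting: 36950 s ÷ 3600 s/hour = 10.3 hours.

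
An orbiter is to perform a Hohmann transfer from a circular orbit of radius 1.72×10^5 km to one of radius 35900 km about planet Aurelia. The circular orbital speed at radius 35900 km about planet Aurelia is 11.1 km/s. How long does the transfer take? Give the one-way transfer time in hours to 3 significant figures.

From the circular-orbit relation v² = μ/r at r = 35900 km: μ = v²r = (11.1)² × 35900 = 4.42324×10^6 km³/s².
Semi-major axis of the transfer orbit: a_t = (1.720×10^5 + 35900)/2 = 1.0395×10^5 km.
By Kepler's third law the transfer-orbit period is T = 2π√(a_t³/μ), so t = T/2 = 50060 s.
Converting: 50060 s ÷ 3600 s/hour = 13.9 hours.

t = 13.9 hours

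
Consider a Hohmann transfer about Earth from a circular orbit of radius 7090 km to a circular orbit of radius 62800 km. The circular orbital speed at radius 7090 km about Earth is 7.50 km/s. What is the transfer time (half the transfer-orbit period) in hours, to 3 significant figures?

t = 9.03 hours

From the circular-orbit relation v² = μ/r at r = 7090 km: μ = v²r = (7.50)² × 7090 = 3.98812×10^5 km³/s².
The Hohmann ellipse has a_t = (r₁ + r₂)/2 = 34945 km.
By Kepler's third law the transfer-orbit period is T = 2π√(a_t³/μ), so t = T/2 = 32500 s.
Converting: 32500 s ÷ 3600 s/hour = 9.03 hours.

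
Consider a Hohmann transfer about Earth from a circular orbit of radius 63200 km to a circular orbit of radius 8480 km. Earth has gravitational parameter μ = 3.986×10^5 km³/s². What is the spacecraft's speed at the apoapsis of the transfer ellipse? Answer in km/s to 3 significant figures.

Semi-major axis of the transfer orbit: a_t = (63200 + 8480)/2 = 35840 km.
At apoapsis, r = 63200 km.
From the vis-viva equation, v = √[μ(2/r − 1/a_t)] = 1.222 km/s.

v = 1.22 km/s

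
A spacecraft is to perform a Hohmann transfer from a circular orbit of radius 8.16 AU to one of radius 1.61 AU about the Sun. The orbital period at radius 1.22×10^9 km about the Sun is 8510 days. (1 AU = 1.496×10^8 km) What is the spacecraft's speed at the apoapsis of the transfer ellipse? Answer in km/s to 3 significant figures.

From Kepler's third law T² = 4π²r³/μ at r = 1.22×10^9 km, T = 8510 days = 8510 × 86400 s = 7.35264×10^8 s: μ = 4π²r³/T² = 1.32603×10^11 km³/s².
In km: r₁ = 8.16 × 1.496×10^8 = 1.220736×10^9 km; r₂ = 1.61 × 1.496×10^8 = 2.40856×10^8 km.
Transfer-ellipse semi-major axis a_t = (r₁ + r₂)/2 = (1.220736×10^9 + 2.40856×10^8)/2 = 7.30796×10^8 km.
At apoapsis, r = 1.220736×10^9 km.
Applying v² = μ(2/r − 1/a_t): v = 5.983 km/s.

v = 5.98 km/s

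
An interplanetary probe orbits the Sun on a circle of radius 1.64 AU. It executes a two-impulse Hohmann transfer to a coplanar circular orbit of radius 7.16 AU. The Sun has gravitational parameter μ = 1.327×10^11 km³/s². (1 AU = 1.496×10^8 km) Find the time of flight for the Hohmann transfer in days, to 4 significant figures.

t = 1686 days

In km: r₁ = 1.64 × 1.496×10^8 = 2.45344×10^8 km; r₂ = 7.16 × 1.496×10^8 = 1.071136×10^9 km.
Semi-major axis of the transfer orbit: a_t = (2.45344×10^8 + 1.071136×10^9)/2 = 6.5824×10^8 km.
By Kepler's third law the transfer-orbit period is T = 2π√(a_t³/μ), so t = T/2 = 1.4564×10^8 s.
Converting: 1.4564×10^8 s ÷ 86400 s/day = 1686 days.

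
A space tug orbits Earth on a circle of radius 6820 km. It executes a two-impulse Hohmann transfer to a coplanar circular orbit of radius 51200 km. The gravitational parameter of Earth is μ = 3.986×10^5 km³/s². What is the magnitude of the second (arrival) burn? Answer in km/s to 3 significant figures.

Δv₂ = 1.44 km/s

Semi-major axis of the transfer orbit: a_t = (6820 + 51200)/2 = 29010 km.
Circular speed at r = 51200 km: v_c = √(μ/r) = 2.790 km/s.
Vis-viva on the transfer ellipse at r = 51200 km gives v_t = √[μ(2/r − 1/a_t)] = 1.353 km/s.
Δv₂ = |v_t − v_c| = |1.353 − 2.790| = 1.437 km/s.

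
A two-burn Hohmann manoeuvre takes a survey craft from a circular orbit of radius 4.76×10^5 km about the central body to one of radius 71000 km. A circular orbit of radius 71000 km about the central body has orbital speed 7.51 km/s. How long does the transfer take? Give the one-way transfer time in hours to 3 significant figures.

From the circular-orbit relation v² = μ/r at r = 71000 km: μ = v²r = (7.51)² × 71000 = 4.00441×10^6 km³/s².
The Hohmann ellipse has a_t = (r₁ + r₂)/2 = 2.735×10^5 km.
By Kepler's third law the transfer-orbit period is T = 2π√(a_t³/μ), so t = T/2 = 2.246×10^5 s.
Converting: 2.246×10^5 s ÷ 3600 s/hour = 62.4 hours.

t = 62.4 hours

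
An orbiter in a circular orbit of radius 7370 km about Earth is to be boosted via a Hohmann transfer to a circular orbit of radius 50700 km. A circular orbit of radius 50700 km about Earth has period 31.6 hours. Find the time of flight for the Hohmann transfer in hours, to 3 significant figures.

t = 6.85 hours

From Kepler's third law T² = 4π²r³/μ at r = 50700 km, T = 31.6 hours = 31.6 × 3600 s = 1.1376×10^5 s: μ = 4π²r³/T² = 3.97562×10^5 km³/s².
Transfer-ellipse semi-major axis a_t = (r₁ + r₂)/2 = (7370 + 50700)/2 = 29035 km.
Half the transfer-orbit period gives t = π√(a_t³/μ) = 24650 s.
Converting: 24650 s ÷ 3600 s/hour = 6.85 hours.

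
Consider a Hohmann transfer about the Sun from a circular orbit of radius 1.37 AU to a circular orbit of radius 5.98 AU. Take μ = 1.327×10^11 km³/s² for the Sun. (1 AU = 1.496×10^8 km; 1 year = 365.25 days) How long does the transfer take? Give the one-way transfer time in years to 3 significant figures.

In km: r₁ = 1.37 × 1.496×10^8 = 2.04952×10^8 km; r₂ = 5.98 × 1.496×10^8 = 8.94608×10^8 km.
The Hohmann ellipse has a_t = (r₁ + r₂)/2 = 5.4978×10^8 km.
By Kepler's third law the transfer-orbit period is T = 2π√(a_t³/μ), so t = T/2 = 1.112×10^8 s.
Converting: 1.112×10^8 s ÷ 3.15576×10^7 s/year (365.25 × 86400) = 3.52 years.

t = 3.52 years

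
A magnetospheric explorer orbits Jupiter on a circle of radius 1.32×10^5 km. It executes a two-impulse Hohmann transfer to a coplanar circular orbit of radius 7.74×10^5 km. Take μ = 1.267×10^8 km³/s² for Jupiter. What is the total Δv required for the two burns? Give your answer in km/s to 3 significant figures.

Δv = 15.4 km/s

Semi-major axis of the transfer orbit: a_t = (1.320×10^5 + 7.740×10^5)/2 = 4.530×10^5 km.
Circular speed at r₁: v₁ = √(μ/r₁) = √(1.267×10^8/1.320×10^5) = 30.981 km/s.
On the transfer ellipse at r₁, vis-viva gives v_p = √[μ(2/r₁ − 1/a_t)] = 40.497 km/s.
First burn Δv₁ = |v_p − v₁| = 9.516 km/s.
Circular speed at r₂: v₂ = √(μ/r₂) = 12.7943 km/s.
Transfer-orbit speed at r₂: v_a = √[μ(2/r₂ − 1/a_t)] = 6.90646 km/s.
Second burn Δv₂ = |v₂ − v_a| = 5.888 km/s.
Total Δv = Δv₁ + Δv₂ = 15.40 km/s.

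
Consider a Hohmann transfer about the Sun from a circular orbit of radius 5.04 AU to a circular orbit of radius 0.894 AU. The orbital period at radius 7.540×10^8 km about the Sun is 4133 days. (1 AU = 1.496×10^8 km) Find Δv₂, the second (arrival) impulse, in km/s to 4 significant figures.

Δv₂ = 9.555 km/s

From Kepler's third law T² = 4π²r³/μ at r = 7.540×10^8 km, T = 4133 days = 4133 × 86400 s = 3.570912×10^8 s: μ = 4π²r³/T² = 1.32714×10^11 km³/s².
In km: r₁ = 5.04 × 1.496×10^8 = 7.53984×10^8 km; r₂ = 0.894 × 1.496×10^8 = 1.337424×10^8 km.
The Hohmann ellipse has a_t = (r₁ + r₂)/2 = 4.438632×10^8 km.
On the circular orbit at r = 1.337424×10^8 km, v_c = √(μ/r) = 31.501 km/s.
Vis-viva on the transfer ellipse at r = 1.337424×10^8 km gives v_t = √[μ(2/r − 1/a_t)] = 41.056 km/s.
Δv₂ = |v_t − v_c| = |41.056 − 31.501| = 9.555 km/s.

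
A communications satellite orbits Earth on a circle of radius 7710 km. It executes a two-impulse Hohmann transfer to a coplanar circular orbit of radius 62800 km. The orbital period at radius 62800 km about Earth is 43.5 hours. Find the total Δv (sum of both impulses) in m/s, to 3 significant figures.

From Kepler's third law T² = 4π²r³/μ at r = 62800 km, T = 43.5 hours = 43.5 × 3600 s = 1.566×10^5 s: μ = 4π²r³/T² = 3.98708×10^5 km³/s².
Semi-major axis of the transfer orbit: a_t = (7710 + 62800)/2 = 35255 km.
Circular speed at r₁: v₁ = √(μ/r₁) = √(3.98708×10^5/7710) = 7.191 km/s.
On the transfer ellipse at r₁, v² = μ(2/r − 1/a) gives v_p = √[μ(2/r₁ − 1/a_t)] = 9.598 km/s.
First burn Δv₁ = |v_p − v₁| = 2.407 km/s.
Circular speed at r₂: v₂ = √(μ/r₂) = 2.5197 km/s.
Transfer-orbit speed at r₂: v_a = √[μ(2/r₂ − 1/a_t)] = 1.1783 km/s.
Second burn Δv₂ = |v₂ − v_a| = 1.341 km/s.
Total Δv = Δv₁ + Δv₂ = 3.748 km/s.

Δv = 3750 m/s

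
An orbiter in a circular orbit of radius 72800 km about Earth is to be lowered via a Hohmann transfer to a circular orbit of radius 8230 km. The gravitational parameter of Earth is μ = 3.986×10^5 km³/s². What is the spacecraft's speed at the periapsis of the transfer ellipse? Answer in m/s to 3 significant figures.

v = 9330 m/s

Semi-major axis of the transfer orbit: a_t = (72800 + 8230)/2 = 40515 km.
The periapsis of the transfer ellipse is at r = 8230 km.
From the vis-viva equation, v = √[μ(2/r − 1/a_t)] = 9.329 km/s.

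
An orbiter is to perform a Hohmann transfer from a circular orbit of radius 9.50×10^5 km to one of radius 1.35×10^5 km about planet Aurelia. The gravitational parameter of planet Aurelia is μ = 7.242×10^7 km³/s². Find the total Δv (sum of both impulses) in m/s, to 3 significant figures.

Δv = 11900 m/s

Semi-major axis of the transfer orbit: a_t = (9.500×10^5 + 1.350×10^5)/2 = 5.425×10^5 km.
Circular speed at r₁: v₁ = √(μ/r₁) = √(7.242×10^7/9.500×10^5) = 8.731 km/s.
Transfer-orbit speed at r₁ (vis-viva): v_a = √[μ(2/r₁ − 1/a_t)] = 4.355 km/s.
First burn Δv₁ = |v_a − v₁| = 4.376 km/s.
Circular speed at r₂: v₂ = √(μ/r₂) = 23.1613 km/s.
Transfer-orbit speed at r₂: v_p = √[μ(2/r₂ − 1/a_t)] = 30.6496 km/s.
Second burn Δv₂ = |v₂ − v_p| = 7.488 km/s.
Δv = Δv₁ + Δv₂ = 4.376 + 7.488 = 11.86 km/s.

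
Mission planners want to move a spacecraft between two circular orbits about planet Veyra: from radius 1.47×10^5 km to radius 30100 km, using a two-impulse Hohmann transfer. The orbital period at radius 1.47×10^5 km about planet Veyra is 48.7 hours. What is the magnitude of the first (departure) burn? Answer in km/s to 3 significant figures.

Δv₁ = 2.20 km/s

From Kepler's third law T² = 4π²r³/μ at r = 1.47×10^5 km, T = 48.7 hours = 48.7 × 3600 s = 1.7532×10^5 s: μ = 4π²r³/T² = 4.07989×10^6 km³/s².
Semi-major axis of the transfer orbit: a_t = (1.470×10^5 + 30100)/2 = 88550 km.
On the circular orbit at r = 1.470×10^5 km, v_c = √(μ/r) = 5.2682 km/s.
Transfer-orbit speed at the same r (vis-viva, a = a_t): v_t = √[μ(2/r − 1/a_t)] = 3.0715 km/s.
Δv₁ = |v_t − v_c| = |3.0715 − 5.2682| = 2.197 km/s.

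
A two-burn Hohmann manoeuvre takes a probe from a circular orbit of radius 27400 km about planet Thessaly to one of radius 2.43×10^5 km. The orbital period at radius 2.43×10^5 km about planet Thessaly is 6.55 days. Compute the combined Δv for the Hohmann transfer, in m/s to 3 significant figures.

Δv = 4220 m/s

From Kepler's third law T² = 4π²r³/μ at r = 2.43×10^5 km, T = 6.55 days = 6.55 × 86400 s = 5.6592×10^5 s: μ = 4π²r³/T² = 1.76876×10^6 km³/s².
Semi-major axis of the transfer orbit: a_t = (27400 + 2.430×10^5)/2 = 1.352×10^5 km.
Circular speed at r₁: v₁ = √(μ/r₁) = √(1.76876×10^6/27400) = 8.03450 km/s.
On the transfer ellipse at r₁, v² = μ(2/r − 1/a) gives v_p = √[μ(2/r₁ − 1/a_t)] = 10.7714 km/s.
First burn Δv₁ = |v_p − v₁| = 2.737 km/s.
Circular speed at r₂: v₂ = √(μ/r₂) = 2.698 km/s.
Transfer-orbit speed at r₂: v_a = √[μ(2/r₂ − 1/a_t)] = 1.215 km/s.
Second burn Δv₂ = |v₂ − v_a| = 1.483 km/s.
Total Δv = Δv₁ + Δv₂ = 4.220 km/s.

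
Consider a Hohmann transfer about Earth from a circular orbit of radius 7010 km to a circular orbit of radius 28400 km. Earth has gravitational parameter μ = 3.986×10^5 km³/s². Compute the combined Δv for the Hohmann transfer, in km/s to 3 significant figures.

Δv = 3.40 km/s

The Hohmann ellipse has a_t = (r₁ + r₂)/2 = 17705 km.
Circular speed at r₁: v₁ = √(μ/r₁) = √(3.986×10^5/7010) = 7.5407 km/s.
Transfer-orbit speed at r₁ (vis-viva equation): v_p = √[μ(2/r₁ − 1/a_t)] = 9.5504 km/s.
First burn Δv₁ = |v_p − v₁| = 2.010 km/s.
Circular speed at r₂: v₂ = √(μ/r₂) = 3.746 km/s.
Transfer-orbit speed at r₂: v_a = √[μ(2/r₂ − 1/a_t)] = 2.357 km/s.
Second burn Δv₂ = |v₂ − v_a| = 1.389 km/s.
Δv = Δv₁ + Δv₂ = 2.010 + 1.389 = 3.399 km/s.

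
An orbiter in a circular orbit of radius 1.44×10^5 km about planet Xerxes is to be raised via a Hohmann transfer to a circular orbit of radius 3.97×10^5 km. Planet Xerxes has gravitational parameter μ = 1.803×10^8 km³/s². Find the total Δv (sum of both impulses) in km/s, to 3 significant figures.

Δv = 13.2 km/s

Transfer-ellipse semi-major axis a_t = (r₁ + r₂)/2 = (1.440×10^5 + 3.970×10^5)/2 = 2.705×10^5 km.
At r₁ the circular-orbit speed is v₁ = √(μ/r₁) = 35.3848 km/s.
On the transfer ellipse at r₁, vis-viva equation gives v_p = √[μ(2/r₁ − 1/a_t)] = 42.8675 km/s.
First burn Δv₁ = |v_p − v₁| = 7.4827 km/s.
Circular speed at r₂: v₂ = √(μ/r₂) = 21.311 km/s.
Transfer-orbit speed at r₂: v_a = √[μ(2/r₂ − 1/a_t)] = 15.549 km/s.
Second burn Δv₂ = |v₂ − v_a| = 5.7620 km/s.
Δv = Δv₁ + Δv₂ = 7.4827 + 5.7620 = 13.24 km/s.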